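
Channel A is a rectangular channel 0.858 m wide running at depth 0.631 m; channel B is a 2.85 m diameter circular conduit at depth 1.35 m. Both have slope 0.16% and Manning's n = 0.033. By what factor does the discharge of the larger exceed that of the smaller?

Channel A: Flow area A = b·y = 0.858 × 0.631 = 0.5414 m². Wetted perimeter P = b + 2y = 0.858 + 2×0.631 = 2.12 m. Hydraulic radius R = A/P = 0.5414/2.12 = 0.2554 m. Q_A = (1/0.033)·0.5414·0.2554^(2/3)·√0.0016 = 0.2641 m³/s.
Channel B: For a circular section of diameter D = 2.85 m at depth y = 1.35 m, the central angle is θ = 2 arccos(1 − 2y/D) = 3.036 rad. Then A = (D²/8)(θ − sin θ) = 2.976 m² and P = Dθ/2 = 4.327 m. Hydraulic radius R = A/P = 2.976/4.327 = 0.6878 m. Q_B = (1/0.033)·2.976·0.6878^(2/3)·√0.0016 = 2.811 m³/s.
The larger discharge is 2.811 m³/s and the smaller is 0.2641 m³/s; the ratio is 10.6.

10.6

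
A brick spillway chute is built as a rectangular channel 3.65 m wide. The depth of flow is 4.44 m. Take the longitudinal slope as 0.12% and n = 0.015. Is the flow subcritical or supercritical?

Flow area A = b·y = 3.65 × 4.44 = 16.21 m². Wetted perimeter P = b + 2y = 3.65 + 2×4.44 = 12.53 m.
Hydraulic radius R = A/P = 16.21/12.53 = 1.293 m.
V = (1/n) R^(2/3) √S = (1/0.015) × 1.293^(2/3) × √0.0012 = 2.741 m/s. Hydraulic depth D_h = A/T = 16.21/3.65 = 4.44 m.
Froude number Fr = V/√(g·D_h) = 2.741/√(9.81×4.44) = 0.415, which is less than 1, so the flow is subcritical.

subcritical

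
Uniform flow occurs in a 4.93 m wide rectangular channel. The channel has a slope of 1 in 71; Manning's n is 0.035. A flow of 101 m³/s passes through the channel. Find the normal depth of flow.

y_n = 4.44 m

Manning's equation rearranged: A R^(2/3) = nQ / (1·√S) = 0.035 × 101 / (√0.01408) = 29.79.
Trying y = 3.94 m: A R^(2/3) = 25.64 — too small.
Trying y = 4.91 m: A R^(2/3) = 33.68 — too large.
Trying y = 4.44 m: A R^(2/3) = 29.76 — ≈ 29.79.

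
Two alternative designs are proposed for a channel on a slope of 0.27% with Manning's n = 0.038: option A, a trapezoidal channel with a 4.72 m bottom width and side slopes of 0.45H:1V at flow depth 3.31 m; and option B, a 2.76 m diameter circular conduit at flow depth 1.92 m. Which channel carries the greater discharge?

Channel A: With bottom width b = 4.72 m and side slope z = 0.45: A = (b + zy)y = (4.72 + 0.45×3.31)×3.31 = 20.55 m²; P = b + 2y√(1+z²) = 4.72 + 2×3.31×1.097 = 11.98 m. Hydraulic radius R = A/P = 20.55/11.98 = 1.716 m. Q_A = (1/0.038)·20.55·1.716^(2/3)·√0.0027 = 40.28 m³/s.
Channel B: For a circular section of diameter D = 2.76 m at depth y = 1.92 m, the central angle is θ = 2 arccos(1 − 2y/D) = 3.946 rad. Then A = (D²/8)(θ − sin θ) = 4.443 m² and P = Dθ/2 = 5.445 m. Hydraulic radius R = A/P = 4.443/5.445 = 0.8159 m. Q_B = (1/0.038)·4.443·0.8159^(2/3)·√0.0027 = 5.305 m³/s.
Q_A = 40.28 m³/s vs Q_B = 5.305 m³/s, so channel A carries more.

channel A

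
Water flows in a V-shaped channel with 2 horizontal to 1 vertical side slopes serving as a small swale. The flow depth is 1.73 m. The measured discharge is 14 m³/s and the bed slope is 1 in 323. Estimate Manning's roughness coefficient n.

n = 0.02

For a triangular section with side slope z = 2: A = zy² = 2×1.73² = 5.986 m²; P = 2y√(1+z²) = 2×1.73×2.236 = 7.737 m.
Hydraulic radius R = A/P = 5.986/7.737 = 0.7737 m.
Rearranging Manning's equation: n = (1/Q) A R^(2/3) S^(1/2) = (1/14) × 5.986 × 0.7737^(2/3) × √0.003096 = 0.02.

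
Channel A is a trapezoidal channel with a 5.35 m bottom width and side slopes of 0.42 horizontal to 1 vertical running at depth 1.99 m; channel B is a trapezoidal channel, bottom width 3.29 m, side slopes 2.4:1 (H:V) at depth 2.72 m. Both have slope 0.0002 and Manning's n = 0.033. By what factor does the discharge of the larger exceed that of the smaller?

2.45

Channel A: With bottom width b = 5.35 m and side slope z = 0.42: A = (b + zy)y = (5.35 + 0.42×1.99)×1.99 = 12.31 m²; P = b + 2y√(1+z²) = 5.35 + 2×1.99×1.085 = 9.667 m. Hydraulic radius R = A/P = 12.31/9.667 = 1.273 m. Q_A = (1/0.033)·12.31·1.273^(2/3)·√0.0002 = 6.198 m³/s.
Channel B: With bottom width b = 3.29 m and side slope z = 2.4: A = (b + zy)y = (3.29 + 2.4×2.72)×2.72 = 26.7 m²; P = b + 2y√(1+z²) = 3.29 + 2×2.72×2.6 = 17.43 m. Hydraulic radius R = A/P = 26.7/17.43 = 1.532 m. Q_B = (1/0.033)·26.7·1.532^(2/3)·√0.0002 = 15.21 m³/s.
The larger discharge is 15.21 m³/s and the smaller is 6.198 m³/s; the ratio is 2.45.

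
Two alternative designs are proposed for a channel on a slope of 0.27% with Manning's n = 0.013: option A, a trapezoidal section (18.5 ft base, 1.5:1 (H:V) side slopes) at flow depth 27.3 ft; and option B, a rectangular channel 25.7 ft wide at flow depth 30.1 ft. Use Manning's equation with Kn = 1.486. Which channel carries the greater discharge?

Channel A: With bottom width b = 18.5 ft and side slope z = 1.5: A = (b + zy)y = (18.5 + 1.5×27.3)×27.3 = 1623 ft²; P = b + 2y√(1+z²) = 18.5 + 2×27.3×1.803 = 116.9 ft. Hydraulic radius R = A/P = 1623/116.9 = 13.88 ft. Q_A = (1.486/0.013)·1623·13.88^(2/3)·√0.0027 = 55680 ft³/s.
Channel B: Flow area A = b·y = 25.7 × 30.1 = 773.6 ft². Wetted perimeter P = b + 2y = 25.7 + 2×30.1 = 85.9 ft. Hydraulic radius R = A/P = 773.6/85.9 = 9.005 ft. Q_B = (1.486/0.013)·773.6·9.005^(2/3)·√0.0027 = 19890 ft³/s.
Q_A = 55680 ft³/s vs Q_B = 19890 ft³/s, so channel A carries more.

channel A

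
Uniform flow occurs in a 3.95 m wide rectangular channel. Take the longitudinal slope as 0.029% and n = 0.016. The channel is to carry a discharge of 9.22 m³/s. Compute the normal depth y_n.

Manning's equation rearranged: A R^(2/3) = nQ / (1·√S) = 0.016 × 9.22 / (√0.00029) = 8.663.
Trying y = 1.73 m: A R^(2/3) = 6.474 — too small.
Trying y = 2.64 m: A R^(2/3) = 11.31 — too large.
Trying y = 2.15 m: A R^(2/3) = 8.658 — matches.

y_n = 2.15 m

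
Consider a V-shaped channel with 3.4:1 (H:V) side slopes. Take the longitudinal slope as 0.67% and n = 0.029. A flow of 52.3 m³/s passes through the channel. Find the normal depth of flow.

Manning's equation rearranged: A R^(2/3) = nQ / (1·√S) = 0.029 × 52.3 / (√0.0067) = 18.53.
Try y = 2.84 m: A R^(2/3) = 33.7 — high.
Try y = 1.57 m: A R^(2/3) = 6.937 — low.
Try y = 2.27 m: A R^(2/3) = 18.54 — ≈ 18.53.

y_n = 2.27 m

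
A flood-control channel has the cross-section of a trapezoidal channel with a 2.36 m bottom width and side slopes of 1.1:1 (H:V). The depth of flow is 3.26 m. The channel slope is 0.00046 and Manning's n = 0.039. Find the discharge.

With bottom width b = 2.36 m and side slope z = 1.1: A = (b + zy)y = (2.36 + 1.1×3.26)×3.26 = 19.38 m²; P = b + 2y√(1+z²) = 2.36 + 2×3.26×1.487 = 12.05 m.
Hydraulic radius R = A/P = 19.38/12.05 = 1.608 m.
Manning's equation: Q = (1/n) A R^(2/3) S^(1/2) = (1/0.039) × 19.38 × 1.608^(2/3) × 0.00046^(1/2) = 14.6 m³/s.

Q = 14.6 m³/s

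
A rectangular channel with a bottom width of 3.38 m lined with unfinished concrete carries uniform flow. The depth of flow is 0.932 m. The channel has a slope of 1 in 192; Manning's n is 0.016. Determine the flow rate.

Q = 10.1 m³/s

Flow area A = b·y = 3.38 × 0.932 = 3.15 m². Wetted perimeter P = b + 2y = 3.38 + 2×0.932 = 5.244 m.
Hydraulic radius R = A/P = 3.15/5.244 = 0.6007 m.
Manning's equation: Q = (1/n) A R^(2/3) S^(1/2) = (1/0.016) × 3.15 × 0.6007^(2/3) × 0.005208^(1/2) = 10.1 m³/s.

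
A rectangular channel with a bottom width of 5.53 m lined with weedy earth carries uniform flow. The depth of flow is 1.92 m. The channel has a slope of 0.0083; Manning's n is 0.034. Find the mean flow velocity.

V = 2.91 m/s

Flow area A = b·y = 5.53 × 1.92 = 10.62 m². Wetted perimeter P = b + 2y = 5.53 + 2×1.92 = 9.37 m.
Hydraulic radius R = A/P = 10.62/9.37 = 1.133 m.
From Manning's equation, V = (1/n) R^(2/3) S^(1/2) = (1/0.034) × 1.133^(2/3) × 0.0083^(1/2) = 2.91 m/s.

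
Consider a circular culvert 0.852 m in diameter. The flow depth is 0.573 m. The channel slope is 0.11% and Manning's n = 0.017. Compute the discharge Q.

For a circular section of diameter D = 0.852 m at depth y = 0.573 m, the central angle is θ = 2 arccos(1 − 2y/D) = 3.846 rad. Then A = (D²/8)(θ − sin θ) = 0.4078 m² and P = Dθ/2 = 1.638 m.
Hydraulic radius R = A/P = 0.4078/1.638 = 0.2489 m.
Manning's equation: Q = (1/n) A R^(2/3) S^(1/2) = (1/0.017) × 0.4078 × 0.2489^(2/3) × 0.0011^(1/2) = 0.315 m³/s.

Q = 0.315 m³/s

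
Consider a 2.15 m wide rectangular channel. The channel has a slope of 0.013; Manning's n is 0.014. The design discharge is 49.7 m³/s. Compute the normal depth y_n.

Manning's equation rearranged: A R^(2/3) = nQ / (1·√S) = 0.014 × 49.7 / (√0.013) = 6.103.
At y = 2.68 m: A R^(2/3) = 4.829 — low.
At y = 4.14 m: A R^(2/3) = 8.008 — high.
At y = 3.27 m: A R^(2/3) = 6.104 — matches.

y_n = 3.27 m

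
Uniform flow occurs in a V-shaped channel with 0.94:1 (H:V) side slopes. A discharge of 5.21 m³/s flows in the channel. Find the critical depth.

y_c = 1.44 m

At critical depth, Q² T / (g A³) = 1, i.e. A³/T = Q²/g = 5.21²/9.81 = 2.767.
At y = 1.16 m: A³/T = 0.9279 — too small.
At y = 1.65 m: A³/T = 5.403 — too large.
At y = 1.44 m: A³/T = 2.736 — ≈ 2.767.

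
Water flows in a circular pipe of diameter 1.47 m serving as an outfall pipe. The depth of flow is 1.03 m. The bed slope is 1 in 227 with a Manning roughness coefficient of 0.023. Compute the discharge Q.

Q = 2.11 m³/s

For a circular section of diameter D = 1.47 m at depth y = 1.03 m, the central angle is θ = 2 arccos(1 − 2y/D) = 3.968 rad. Then A = (D²/8)(θ − sin θ) = 1.27 m² and P = Dθ/2 = 2.916 m.
Hydraulic radius R = A/P = 1.27/2.916 = 0.4356 m.
Manning's equation: Q = (1/n) A R^(2/3) S^(1/2) = (1/0.023) × 1.27 × 0.4356^(2/3) × 0.004405^(1/2) = 2.11 m³/s.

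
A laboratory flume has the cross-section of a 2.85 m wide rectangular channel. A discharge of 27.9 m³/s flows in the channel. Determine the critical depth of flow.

For a rectangular channel, critical depth y_c = (q²/g)^(1/3) where q = Q/b = 27.9/2.85 = 9.789 m²/s.
So y_c = (9.789²/9.81)^(1/3) = 2.14 m.

y_c = 2.14 m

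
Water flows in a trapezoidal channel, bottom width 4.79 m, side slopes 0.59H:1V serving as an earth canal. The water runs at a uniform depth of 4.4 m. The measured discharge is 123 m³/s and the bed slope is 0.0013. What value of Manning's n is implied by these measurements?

n = 0.0159

With bottom width b = 4.79 m and side slope z = 0.59: A = (b + zy)y = (4.79 + 0.59×4.4)×4.4 = 32.5 m²; P = b + 2y√(1+z²) = 4.79 + 2×4.4×1.161 = 15.01 m.
Hydraulic radius R = A/P = 32.5/15.01 = 2.165 m.
Rearranging Manning's equation: n = (1/Q) A R^(2/3) S^(1/2) = (1/123) × 32.5 × 2.165^(2/3) × √0.0013 = 0.0159.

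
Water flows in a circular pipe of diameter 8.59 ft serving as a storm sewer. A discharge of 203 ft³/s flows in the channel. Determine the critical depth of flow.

y_c = 3.49 ft

At critical depth, Q² T / (g A³) = 1, i.e. A³/T = Q²/g = 203²/32.2 = 1280.
At y = 4.13 ft: A³/T = 2439 — too large.
At y = 2.4 ft: A³/T = 301.3 — too small.
At y = 3.49 ft: A³/T = 1280 — matches.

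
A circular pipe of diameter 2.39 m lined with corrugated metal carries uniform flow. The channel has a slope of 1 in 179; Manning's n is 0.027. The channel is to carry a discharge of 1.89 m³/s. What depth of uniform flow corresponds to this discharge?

Manning's equation rearranged: A R^(2/3) = nQ / (1·√S) = 0.027 × 1.89 / (√0.005587) = 0.6827.
Try y = 0.961 m: A R^(2/3) = 1.083 — high.
Try y = 0.619 m: A R^(2/3) = 0.4675 — low.
Try y = 0.752 m: A R^(2/3) = 0.6833 — close enough.

y_n = 0.752 m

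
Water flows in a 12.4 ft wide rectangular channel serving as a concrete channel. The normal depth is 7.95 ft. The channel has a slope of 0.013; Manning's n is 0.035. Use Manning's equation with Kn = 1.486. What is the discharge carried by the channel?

Flow area A = b·y = 12.4 × 7.95 = 98.58 ft². Wetted perimeter P = b + 2y = 12.4 + 2×7.95 = 28.3 ft.
Hydraulic radius R = A/P = 98.58/28.3 = 3.483 ft.
Manning's equation: Q = (1.486/n) A R^(2/3) S^(1/2) = (1.486/0.035) × 98.58 × 3.483^(2/3) × 0.013^(1/2) = 1100 ft³/s.

Q = 1100 ft³/s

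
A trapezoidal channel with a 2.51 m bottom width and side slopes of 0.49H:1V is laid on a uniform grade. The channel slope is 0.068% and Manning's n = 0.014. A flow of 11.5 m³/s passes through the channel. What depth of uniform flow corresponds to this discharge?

Manning's equation rearranged: A R^(2/3) = nQ / (1·√S) = 0.014 × 11.5 / (√0.00068) = 6.174.
Trying y = 1.39 m: A R^(2/3) = 3.795 — too small.
Trying y = 2.08 m: A R^(2/3) = 7.476 — too large.
Trying y = 1.86 m: A R^(2/3) = 6.178 — matches.

y_n = 1.86 m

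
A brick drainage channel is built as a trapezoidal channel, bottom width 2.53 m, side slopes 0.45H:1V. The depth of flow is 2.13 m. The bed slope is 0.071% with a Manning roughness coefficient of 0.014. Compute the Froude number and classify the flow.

With bottom width b = 2.53 m and side slope z = 0.45: A = (b + zy)y = (2.53 + 0.45×2.13)×2.13 = 7.431 m²; P = b + 2y√(1+z²) = 2.53 + 2×2.13×1.097 = 7.201 m.
Hydraulic radius R = A/P = 7.431/7.201 = 1.032 m.
V = (1/n) R^(2/3) √S = (1/0.014) × 1.032^(2/3) × √0.00071 = 1.943 m/s. Hydraulic depth D_h = A/T = 7.431/4.447 = 1.671 m.
Froude number Fr = V/√(g·D_h) = 1.943/√(9.81×1.671) = 0.48, which is less than 1, so the flow is subcritical.

subcritical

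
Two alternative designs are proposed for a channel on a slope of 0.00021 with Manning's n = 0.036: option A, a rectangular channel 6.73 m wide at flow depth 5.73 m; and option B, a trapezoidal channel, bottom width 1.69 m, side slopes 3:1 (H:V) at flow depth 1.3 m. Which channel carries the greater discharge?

Channel A: Flow area A = b·y = 6.73 × 5.73 = 38.56 m². Wetted perimeter P = b + 2y = 6.73 + 2×5.73 = 18.19 m. Hydraulic radius R = A/P = 38.56/18.19 = 2.12 m. Q_A = (1/0.036)·38.56·2.12^(2/3)·√0.00021 = 25.62 m³/s.
Channel B: With bottom width b = 1.69 m and side slope z = 3: A = (b + zy)y = (1.69 + 3×1.3)×1.3 = 7.267 m²; P = b + 2y√(1+z²) = 1.69 + 2×1.3×3.162 = 9.912 m. Hydraulic radius R = A/P = 7.267/9.912 = 0.7332 m. Q_B = (1/0.036)·7.267·0.7332^(2/3)·√0.00021 = 2.378 m³/s.
Q_A = 25.62 m³/s vs Q_B = 2.378 m³/s, so channel A carries more.

channel A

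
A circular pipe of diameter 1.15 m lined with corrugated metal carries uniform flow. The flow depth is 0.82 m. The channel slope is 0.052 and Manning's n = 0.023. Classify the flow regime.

supercritical

For a circular section of diameter D = 1.15 m at depth y = 0.82 m, the central angle is θ = 2 arccos(1 − 2y/D) = 4.022 rad. Then A = (D²/8)(θ − sin θ) = 0.7923 m² and P = Dθ/2 = 2.313 m.
Hydraulic radius R = A/P = 0.7923/2.313 = 0.3426 m.
V = (1/n) R^(2/3) √S = (1/0.023) × 0.3426^(2/3) × √0.052 = 4.854 m/s. Hydraulic depth D_h = A/T = 0.7923/1.04 = 0.7616 m.
Froude number Fr = V/√(g·D_h) = 4.854/√(9.81×0.7616) = 1.78, which is greater than 1, so the flow is supercritical.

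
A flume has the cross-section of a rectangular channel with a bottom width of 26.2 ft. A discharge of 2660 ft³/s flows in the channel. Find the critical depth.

y_c = 6.84 ft

For a rectangular channel, critical depth y_c = (q²/g)^(1/3) where q = Q/b = 2660/26.2 = 101.5 ft²/s.
So y_c = (101.5²/32.2)^(1/3) = 6.84 ft.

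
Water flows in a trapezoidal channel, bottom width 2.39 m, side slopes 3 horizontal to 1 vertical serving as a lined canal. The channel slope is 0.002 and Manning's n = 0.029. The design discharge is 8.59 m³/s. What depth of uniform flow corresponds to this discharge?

Manning's equation rearranged: A R^(2/3) = nQ / (1·√S) = 0.029 × 8.59 / (√0.002) = 5.57.
Trying y = 1.39 m: A R^(2/3) = 7.959 — over.
Trying y = 0.989 m: A R^(2/3) = 3.823 — short.
Trying y = 1.18 m: A R^(2/3) = 5.57 — close enough.

y_n = 1.18 m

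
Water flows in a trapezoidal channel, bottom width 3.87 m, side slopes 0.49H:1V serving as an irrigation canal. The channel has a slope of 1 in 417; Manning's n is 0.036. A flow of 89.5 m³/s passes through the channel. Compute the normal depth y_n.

y_n = 5.69 m

Manning's equation rearranged: A R^(2/3) = nQ / (1·√S) = 0.036 × 89.5 / (√0.002398) = 65.8.
At y = 3.9 m: A R^(2/3) = 33.31 — too small.
At y = 6.59 m: A R^(2/3) = 86.69 — too large.
At y = 5.69 m: A R^(2/3) = 65.82 — close enough.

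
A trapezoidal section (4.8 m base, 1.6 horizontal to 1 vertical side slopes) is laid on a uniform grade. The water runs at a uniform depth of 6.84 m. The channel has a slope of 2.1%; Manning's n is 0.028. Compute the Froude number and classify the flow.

With bottom width b = 4.8 m and side slope z = 1.6: A = (b + zy)y = (4.8 + 1.6×6.84)×6.84 = 107.7 m²; P = b + 2y√(1+z²) = 4.8 + 2×6.84×1.887 = 30.61 m.
Hydraulic radius R = A/P = 107.7/30.61 = 3.518 m.
V = (1/n) R^(2/3) √S = (1/0.028) × 3.518^(2/3) × √0.021 = 11.97 m/s. Hydraulic depth D_h = A/T = 107.7/26.69 = 4.035 m.
Froude number Fr = V/√(g·D_h) = 11.97/√(9.81×4.035) = 1.9, which is greater than 1, so the flow is supercritical.

supercritical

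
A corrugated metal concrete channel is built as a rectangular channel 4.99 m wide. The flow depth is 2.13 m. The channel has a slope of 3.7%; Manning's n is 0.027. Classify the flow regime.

Flow area A = b·y = 4.99 × 2.13 = 10.63 m². Wetted perimeter P = b + 2y = 4.99 + 2×2.13 = 9.25 m.
Hydraulic radius R = A/P = 10.63/9.25 = 1.149 m.
V = (1/n) R^(2/3) √S = (1/0.027) × 1.149^(2/3) × √0.037 = 7.816 m/s. Hydraulic depth D_h = A/T = 10.63/4.99 = 2.13 m.
Froude number Fr = V/√(g·D_h) = 7.816/√(9.81×2.13) = 1.71, which is greater than 1, so the flow is supercritical.

supercritical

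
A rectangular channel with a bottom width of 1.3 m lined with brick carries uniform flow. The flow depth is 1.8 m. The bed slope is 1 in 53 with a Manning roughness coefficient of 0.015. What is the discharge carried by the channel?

Flow area A = b·y = 1.3 × 1.8 = 2.34 m². Wetted perimeter P = b + 2y = 1.3 + 2×1.8 = 4.9 m.
Hydraulic radius R = A/P = 2.34/4.9 = 0.4776 m.
Manning's equation: Q = (1/n) A R^(2/3) S^(1/2) = (1/0.015) × 2.34 × 0.4776^(2/3) × 0.01887^(1/2) = 13.1 m³/s.

Q = 13.1 m³/s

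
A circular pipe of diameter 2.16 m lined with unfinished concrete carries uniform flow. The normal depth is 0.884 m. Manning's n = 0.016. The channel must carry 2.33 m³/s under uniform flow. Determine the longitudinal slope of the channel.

S = 0.00191

For a circular section of diameter D = 2.16 m at depth y = 0.884 m, the central angle is θ = 2 arccos(1 − 2y/D) = 2.777 rad. Then A = (D²/8)(θ − sin θ) = 1.411 m² and P = Dθ/2 = 2.999 m.
Hydraulic radius R = A/P = 1.411/2.999 = 0.4706 m.
From Manning's equation, S = [nQ / (1 A R^(2/3))]² = [0.016 × 2.33 / (1 × 1.411 × 0.4706^(2/3))]² = 0.00191.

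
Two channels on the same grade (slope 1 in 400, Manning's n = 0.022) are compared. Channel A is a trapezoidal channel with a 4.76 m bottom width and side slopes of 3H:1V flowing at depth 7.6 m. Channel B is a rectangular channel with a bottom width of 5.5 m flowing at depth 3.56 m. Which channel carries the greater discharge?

Channel A: With bottom width b = 4.76 m and side slope z = 3: A = (b + zy)y = (4.76 + 3×7.6)×7.6 = 209.5 m²; P = b + 2y√(1+z²) = 4.76 + 2×7.6×3.162 = 52.83 m. Hydraulic radius R = A/P = 209.5/52.83 = 3.965 m. Q_A = (1/0.022)·209.5·3.965^(2/3)·√0.0025 = 1193 m³/s.
Channel B: Flow area A = b·y = 5.5 × 3.56 = 19.58 m². Wetted perimeter P = b + 2y = 5.5 + 2×3.56 = 12.62 m. Hydraulic radius R = A/P = 19.58/12.62 = 1.552 m. Q_B = (1/0.022)·19.58·1.552^(2/3)·√0.0025 = 59.64 m³/s.
Q_A = 1193 m³/s vs Q_B = 59.64 m³/s, so channel A carries more.

channel A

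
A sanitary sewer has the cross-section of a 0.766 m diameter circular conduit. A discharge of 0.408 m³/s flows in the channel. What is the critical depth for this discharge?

At critical depth, Q² T / (g A³) = 1, i.e. A³/T = Q²/g = 0.408²/9.81 = 0.01697.
Trying y = 0.302 m: A³/T = 0.006429 — short.
Trying y = 0.448 m: A³/T = 0.02907 — over.
Trying y = 0.389 m: A³/T = 0.01695 — matches.

y_c = 0.389 m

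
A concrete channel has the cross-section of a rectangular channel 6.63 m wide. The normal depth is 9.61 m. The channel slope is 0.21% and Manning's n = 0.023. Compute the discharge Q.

Flow area A = b·y = 6.63 × 9.61 = 63.71 m². Wetted perimeter P = b + 2y = 6.63 + 2×9.61 = 25.85 m.
Hydraulic radius R = A/P = 63.71/25.85 = 2.465 m.
Manning's equation: Q = (1/n) A R^(2/3) S^(1/2) = (1/0.023) × 63.71 × 2.465^(2/3) × 0.0021^(1/2) = 232 m³/s.

Q = 232 m³/s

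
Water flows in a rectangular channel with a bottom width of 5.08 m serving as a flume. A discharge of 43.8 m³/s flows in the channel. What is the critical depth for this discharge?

y_c = 1.96 m

For a rectangular channel, critical depth y_c = (q²/g)^(1/3) where q = Q/b = 43.8/5.08 = 8.622 m²/s.
So y_c = (8.622²/9.81)^(1/3) = 1.96 m.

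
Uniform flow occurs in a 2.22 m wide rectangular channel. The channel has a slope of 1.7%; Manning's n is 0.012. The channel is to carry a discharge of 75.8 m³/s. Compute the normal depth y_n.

Manning's equation rearranged: A R^(2/3) = nQ / (1·√S) = 0.012 × 75.8 / (√0.017) = 6.976.
Trying y = 4.28 m: A R^(2/3) = 8.735 — over.
Trying y = 3.02 m: A R^(2/3) = 5.834 — short.
Trying y = 3.52 m: A R^(2/3) = 6.978 — ≈ 6.976.

y_n = 3.52 m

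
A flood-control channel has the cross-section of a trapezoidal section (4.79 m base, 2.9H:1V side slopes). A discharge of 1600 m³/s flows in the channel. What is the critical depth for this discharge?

y_c = 8.31 m

At critical depth, Q² T / (g A³) = 1, i.e. A³/T = Q²/g = 1600²/9.81 = 261000.
At y = 10 m: A³/T = 614400 — too large.
At y = 6.37 m: A³/T = 77970 — too small.
At y = 8.31 m: A³/T = 261100 — close enough.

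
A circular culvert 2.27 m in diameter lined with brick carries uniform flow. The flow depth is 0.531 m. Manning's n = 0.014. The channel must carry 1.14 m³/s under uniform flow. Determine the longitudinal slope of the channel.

S = 0.0023

For a circular section of diameter D = 2.27 m at depth y = 0.531 m, the central angle is θ = 2 arccos(1 − 2y/D) = 2.019 rad. Then A = (D²/8)(θ − sin θ) = 0.7202 m² and P = Dθ/2 = 2.292 m.
Hydraulic radius R = A/P = 0.7202/2.292 = 0.3143 m.
From Manning's equation, S = [nQ / (1 A R^(2/3))]² = [0.014 × 1.14 / (1 × 0.7202 × 0.3143^(2/3))]² = 0.0023.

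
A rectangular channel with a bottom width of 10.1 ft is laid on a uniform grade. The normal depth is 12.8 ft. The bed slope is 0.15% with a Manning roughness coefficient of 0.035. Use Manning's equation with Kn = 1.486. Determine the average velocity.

Flow area A = b·y = 10.1 × 12.8 = 129.3 ft². Wetted perimeter P = b + 2y = 10.1 + 2×12.8 = 35.7 ft.
Hydraulic radius R = A/P = 129.3/35.7 = 3.621 ft.
From Manning's equation, V = (1.486/n) R^(2/3) S^(1/2) = (1.486/0.035) × 3.621^(2/3) × 0.0015^(1/2) = 3.88 ft/s.

V = 3.88 ft/s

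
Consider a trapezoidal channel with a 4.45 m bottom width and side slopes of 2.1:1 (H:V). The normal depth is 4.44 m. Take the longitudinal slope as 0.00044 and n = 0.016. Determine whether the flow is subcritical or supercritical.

subcritical

With bottom width b = 4.45 m and side slope z = 2.1: A = (b + zy)y = (4.45 + 2.1×4.44)×4.44 = 61.16 m²; P = b + 2y√(1+z²) = 4.45 + 2×4.44×2.326 = 25.1 m.
Hydraulic radius R = A/P = 61.16/25.1 = 2.436 m.
V = (1/n) R^(2/3) √S = (1/0.016) × 2.436^(2/3) × √0.00044 = 2.374 m/s. Hydraulic depth D_h = A/T = 61.16/23.1 = 2.648 m.
Froude number Fr = V/√(g·D_h) = 2.374/√(9.81×2.648) = 0.466, which is less than 1, so the flow is subcritical.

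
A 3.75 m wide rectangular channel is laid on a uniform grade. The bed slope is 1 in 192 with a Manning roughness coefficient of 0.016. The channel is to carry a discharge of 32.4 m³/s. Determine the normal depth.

Manning's equation rearranged: A R^(2/3) = nQ / (1·√S) = 0.016 × 32.4 / (√0.005208) = 7.183.
Try y = 1.48 m: A R^(2/3) = 4.89 — low.
Try y = 1.97 m: A R^(2/3) = 7.192 — ≈ 7.183.

y_n = 1.97 m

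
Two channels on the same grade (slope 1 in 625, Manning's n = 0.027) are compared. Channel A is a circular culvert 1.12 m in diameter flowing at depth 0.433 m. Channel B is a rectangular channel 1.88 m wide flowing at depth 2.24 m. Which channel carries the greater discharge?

Channel A: For a circular section of diameter D = 1.12 m at depth y = 0.433 m, the central angle is θ = 2 arccos(1 − 2y/D) = 2.684 rad. Then A = (D²/8)(θ − sin θ) = 0.3516 m² and P = Dθ/2 = 1.503 m. Hydraulic radius R = A/P = 0.3516/1.503 = 0.2339 m. Q_A = (1/0.027)·0.3516·0.2339^(2/3)·√0.0016 = 0.1977 m³/s.
Channel B: Flow area A = b·y = 1.88 × 2.24 = 4.211 m². Wetted perimeter P = b + 2y = 1.88 + 2×2.24 = 6.36 m. Hydraulic radius R = A/P = 4.211/6.36 = 0.6621 m. Q_B = (1/0.027)·4.211·0.6621^(2/3)·√0.0016 = 4.74 m³/s.
Q_A = 0.1977 m³/s vs Q_B = 4.74 m³/s, so channel B carries more.

channel B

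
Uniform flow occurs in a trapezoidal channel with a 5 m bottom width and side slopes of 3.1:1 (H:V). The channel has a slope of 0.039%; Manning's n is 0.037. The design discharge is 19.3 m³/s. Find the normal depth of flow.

y_n = 2.34 m

Manning's equation rearranged: A R^(2/3) = nQ / (1·√S) = 0.037 × 19.3 / (√0.00039) = 36.16.
Try y = 2.76 m: A R^(2/3) = 51.78 — too large.
Try y = 1.68 m: A R^(2/3) = 18 — too small.
Try y = 2.34 m: A R^(2/3) = 36.17 — matches.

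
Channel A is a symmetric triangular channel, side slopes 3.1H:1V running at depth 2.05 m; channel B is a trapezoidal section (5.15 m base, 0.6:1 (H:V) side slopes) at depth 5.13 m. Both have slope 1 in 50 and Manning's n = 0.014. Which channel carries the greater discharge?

channel B

Channel A: For a triangular section with side slope z = 3.1: A = zy² = 3.1×2.05² = 13.03 m²; P = 2y√(1+z²) = 2×2.05×3.257 = 13.35 m. Hydraulic radius R = A/P = 13.03/13.35 = 0.9755 m. Q_A = (1/0.014)·13.03·0.9755^(2/3)·√0.02 = 129.4 m³/s.
Channel B: With bottom width b = 5.15 m and side slope z = 0.6: A = (b + zy)y = (5.15 + 0.6×5.13)×5.13 = 42.21 m²; P = b + 2y√(1+z²) = 5.15 + 2×5.13×1.166 = 17.12 m. Hydraulic radius R = A/P = 42.21/17.12 = 2.466 m. Q_B = (1/0.014)·42.21·2.466^(2/3)·√0.02 = 778.3 m³/s.
Q_A = 129.4 m³/s vs Q_B = 778.3 m³/s, so channel B carries more.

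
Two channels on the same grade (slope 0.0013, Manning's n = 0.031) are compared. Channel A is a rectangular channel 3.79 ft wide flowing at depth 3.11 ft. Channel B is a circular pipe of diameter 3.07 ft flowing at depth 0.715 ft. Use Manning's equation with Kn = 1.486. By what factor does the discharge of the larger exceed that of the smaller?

Channel A: Flow area A = b·y = 3.79 × 3.11 = 11.79 ft². Wetted perimeter P = b + 2y = 3.79 + 2×3.11 = 10.01 ft. Hydraulic radius R = A/P = 11.79/10.01 = 1.178 ft. Q_A = (1.486/0.031)·11.79·1.178^(2/3)·√0.0013 = 22.72 ft³/s.
Channel B: For a circular section of diameter D = 3.07 ft at depth y = 0.715 ft, the central angle is θ = 2 arccos(1 − 2y/D) = 2.014 rad. Then A = (D²/8)(θ − sin θ) = 1.309 ft² and P = Dθ/2 = 3.092 ft. Hydraulic radius R = A/P = 1.309/3.092 = 0.4234 ft. Q_B = (1.486/0.031)·1.309·0.4234^(2/3)·√0.0013 = 1.276 ft³/s.
The larger discharge is 22.72 ft³/s and the smaller is 1.276 ft³/s; the ratio is 17.8.

17.8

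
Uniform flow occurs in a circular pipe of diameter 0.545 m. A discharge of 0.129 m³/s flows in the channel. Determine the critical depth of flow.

At critical depth, Q² T / (g A³) = 1, i.e. A³/T = Q²/g = 0.129²/9.81 = 0.001696.
Try y = 0.294 m: A³/T = 0.003891 — high.
Try y = 0.204 m: A³/T = 0.00096 — low.
Try y = 0.237 m: A³/T = 0.001707 — matches.

y_c = 0.237 m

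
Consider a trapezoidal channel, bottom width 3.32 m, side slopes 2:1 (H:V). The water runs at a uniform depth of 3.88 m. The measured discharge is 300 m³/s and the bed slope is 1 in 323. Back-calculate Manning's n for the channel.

n = 0.013

With bottom width b = 3.32 m and side slope z = 2: A = (b + zy)y = (3.32 + 2×3.88)×3.88 = 42.99 m²; P = b + 2y√(1+z²) = 3.32 + 2×3.88×2.236 = 20.67 m.
Hydraulic radius R = A/P = 42.99/20.67 = 2.08 m.
Rearranging Manning's equation: n = (1/Q) A R^(2/3) S^(1/2) = (1/300) × 42.99 × 2.08^(2/3) × √0.003096 = 0.013.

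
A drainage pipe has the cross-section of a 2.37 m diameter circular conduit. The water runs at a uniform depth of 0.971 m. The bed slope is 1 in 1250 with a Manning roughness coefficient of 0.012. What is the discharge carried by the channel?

For a circular section of diameter D = 2.37 m at depth y = 0.971 m, the central angle is θ = 2 arccos(1 − 2y/D) = 2.778 rad. Then A = (D²/8)(θ − sin θ) = 1.701 m² and P = Dθ/2 = 3.292 m.
Hydraulic radius R = A/P = 1.701/3.292 = 0.5167 m.
Manning's equation: Q = (1/n) A R^(2/3) S^(1/2) = (1/0.012) × 1.701 × 0.5167^(2/3) × 0.0008^(1/2) = 2.58 m³/s.

Q = 2.58 m³/s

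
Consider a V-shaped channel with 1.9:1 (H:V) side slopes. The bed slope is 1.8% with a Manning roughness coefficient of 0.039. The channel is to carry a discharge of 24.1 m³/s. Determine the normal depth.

Manning's equation rearranged: A R^(2/3) = nQ / (1·√S) = 0.039 × 24.1 / (√0.018) = 7.006.
Try y = 1.44 m: A R^(2/3) = 2.917 — short.
Try y = 2.38 m: A R^(2/3) = 11.14 — over.
Try y = 2 m: A R^(2/3) = 7.005 — ≈ 7.006.

y_n = 2 m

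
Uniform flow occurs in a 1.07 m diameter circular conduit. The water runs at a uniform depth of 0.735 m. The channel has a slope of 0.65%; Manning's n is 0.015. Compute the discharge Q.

Q = 1.64 m³/s

For a circular section of diameter D = 1.07 m at depth y = 0.735 m, the central angle is θ = 2 arccos(1 − 2y/D) = 3.908 rad. Then A = (D²/8)(θ − sin θ) = 0.6585 m² and P = Dθ/2 = 2.091 m.
Hydraulic radius R = A/P = 0.6585/2.091 = 0.315 m.
Manning's equation: Q = (1/n) A R^(2/3) S^(1/2) = (1/0.015) × 0.6585 × 0.315^(2/3) × 0.0065^(1/2) = 1.64 m³/s.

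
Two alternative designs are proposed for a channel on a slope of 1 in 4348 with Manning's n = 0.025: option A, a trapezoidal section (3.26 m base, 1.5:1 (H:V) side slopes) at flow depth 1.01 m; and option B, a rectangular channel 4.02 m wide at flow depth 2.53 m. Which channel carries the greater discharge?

Channel A: With bottom width b = 3.26 m and side slope z = 1.5: A = (b + zy)y = (3.26 + 1.5×1.01)×1.01 = 4.823 m²; P = b + 2y√(1+z²) = 3.26 + 2×1.01×1.803 = 6.902 m. Hydraulic radius R = A/P = 4.823/6.902 = 0.6988 m. Q_A = (1/0.025)·4.823·0.6988^(2/3)·√0.00023 = 2.304 m³/s.
Channel B: Flow area A = b·y = 4.02 × 2.53 = 10.17 m². Wetted perimeter P = b + 2y = 4.02 + 2×2.53 = 9.08 m. Hydraulic radius R = A/P = 10.17/9.08 = 1.12 m. Q_B = (1/0.025)·10.17·1.12^(2/3)·√0.00023 = 6.654 m³/s.
Q_A = 2.304 m³/s vs Q_B = 6.654 m³/s, so channel B carries more.

channel B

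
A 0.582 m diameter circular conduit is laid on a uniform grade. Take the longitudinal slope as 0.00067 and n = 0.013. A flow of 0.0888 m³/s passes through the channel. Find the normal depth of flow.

Manning's equation rearranged: A R^(2/3) = nQ / (1·√S) = 0.013 × 0.0888 / (√0.00067) = 0.0446.
Try y = 0.282 m: A R^(2/3) = 0.03487 — too small.
Try y = 0.327 m: A R^(2/3) = 0.04461 — matches.

y_n = 0.327 m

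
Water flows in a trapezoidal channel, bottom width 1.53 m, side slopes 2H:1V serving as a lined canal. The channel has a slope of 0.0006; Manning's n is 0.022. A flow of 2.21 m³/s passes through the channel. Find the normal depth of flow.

Manning's equation rearranged: A R^(2/3) = nQ / (1·√S) = 0.022 × 2.21 / (√0.0006) = 1.985.
Try y = 0.678 m: A R^(2/3) = 1.113 — too small.
Try y = 1.11 m: A R^(2/3) = 3.094 — too large.
Try y = 0.9 m: A R^(2/3) = 1.986 — ≈ 1.985.

y_n = 0.9 m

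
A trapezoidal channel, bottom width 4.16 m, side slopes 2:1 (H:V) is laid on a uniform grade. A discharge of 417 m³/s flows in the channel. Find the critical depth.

y_c = 5.22 m

At critical depth, Q² T / (g A³) = 1, i.e. A³/T = Q²/g = 417²/9.81 = 17730.
Trying y = 5.97 m: A³/T = 31670 — over.
Trying y = 5.22 m: A³/T = 17680 — ≈ 17730.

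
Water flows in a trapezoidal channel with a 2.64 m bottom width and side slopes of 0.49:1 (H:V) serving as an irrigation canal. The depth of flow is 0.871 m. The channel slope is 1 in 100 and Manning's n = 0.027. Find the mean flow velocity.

With bottom width b = 2.64 m and side slope z = 0.49: A = (b + zy)y = (2.64 + 0.49×0.871)×0.871 = 2.671 m²; P = b + 2y√(1+z²) = 2.64 + 2×0.871×1.114 = 4.58 m.
Hydraulic radius R = A/P = 2.671/4.58 = 0.5832 m.
From Manning's equation, V = (1/n) R^(2/3) S^(1/2) = (1/0.027) × 0.5832^(2/3) × 0.01^(1/2) = 2.59 m/s.

V = 2.59 m/s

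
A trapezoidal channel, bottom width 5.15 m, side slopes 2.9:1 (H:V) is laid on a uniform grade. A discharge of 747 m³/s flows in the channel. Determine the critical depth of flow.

y_c = 5.88 m

At critical depth, Q² T / (g A³) = 1, i.e. A³/T = Q²/g = 747²/9.81 = 56880.
Try y = 4.98 m: A³/T = 27290 — too small.
Try y = 7.37 m: A³/T = 155900 — too large.
Try y = 5.88 m: A³/T = 56680 — ≈ 56880.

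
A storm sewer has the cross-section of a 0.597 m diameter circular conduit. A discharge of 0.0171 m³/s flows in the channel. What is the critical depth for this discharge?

At critical depth, Q² T / (g A³) = 1, i.e. A³/T = Q²/g = 0.0171²/9.81 = 0.00002981.
At y = 0.0602 m: A³/T = 0.000008922 — too small.
At y = 0.0974 m: A³/T = 0.00005959 — too large.
At y = 0.0817 m: A³/T = 0.00002982 — ≈ 0.00002981.

y_c = 0.0817 m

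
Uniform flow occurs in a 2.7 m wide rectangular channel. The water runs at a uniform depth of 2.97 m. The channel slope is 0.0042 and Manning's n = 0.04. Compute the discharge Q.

Q = 12.4 m³/s

Flow area A = b·y = 2.7 × 2.97 = 8.019 m². Wetted perimeter P = b + 2y = 2.7 + 2×2.97 = 8.64 m.
Hydraulic radius R = A/P = 8.019/8.64 = 0.9281 m.
Manning's equation: Q = (1/n) A R^(2/3) S^(1/2) = (1/0.04) × 8.019 × 0.9281^(2/3) × 0.0042^(1/2) = 12.4 m³/s.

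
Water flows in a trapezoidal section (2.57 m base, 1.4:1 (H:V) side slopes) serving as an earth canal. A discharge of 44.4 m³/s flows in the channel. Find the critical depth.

y_c = 2.15 m

At critical depth, Q² T / (g A³) = 1, i.e. A³/T = Q²/g = 44.4²/9.81 = 201.
Try y = 1.81 m: A³/T = 103.2 — short.
Try y = 2.55 m: A³/T = 395.3 — over.
Try y = 2.15 m: A³/T = 201 — close enough.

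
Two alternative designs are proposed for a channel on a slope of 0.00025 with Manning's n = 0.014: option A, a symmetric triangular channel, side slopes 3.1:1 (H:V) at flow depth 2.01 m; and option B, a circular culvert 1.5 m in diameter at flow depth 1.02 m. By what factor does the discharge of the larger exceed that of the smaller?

Channel A: For a triangular section with side slope z = 3.1: A = zy² = 3.1×2.01² = 12.52 m²; P = 2y√(1+z²) = 2×2.01×3.257 = 13.09 m. Hydraulic radius R = A/P = 12.52/13.09 = 0.9565 m. Q_A = (1/0.014)·12.52·0.9565^(2/3)·√0.00025 = 13.73 m³/s.
Channel B: For a circular section of diameter D = 1.5 m at depth y = 1.02 m, the central angle is θ = 2 arccos(1 − 2y/D) = 3.878 rad. Then A = (D²/8)(θ − sin θ) = 1.28 m² and P = Dθ/2 = 2.909 m. Hydraulic radius R = A/P = 1.28/2.909 = 0.44 m. Q_B = (1/0.014)·1.28·0.44^(2/3)·√0.00025 = 0.836 m³/s.
The larger discharge is 13.73 m³/s and the smaller is 0.836 m³/s; the ratio is 16.4.

16.4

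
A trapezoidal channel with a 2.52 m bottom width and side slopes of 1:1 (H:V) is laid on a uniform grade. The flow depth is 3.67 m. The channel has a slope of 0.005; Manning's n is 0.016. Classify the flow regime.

supercritical

With bottom width b = 2.52 m and side slope z = 1: A = (b + zy)y = (2.52 + 1×3.67)×3.67 = 22.72 m²; P = b + 2y√(1+z²) = 2.52 + 2×3.67×1.414 = 12.9 m.
Hydraulic radius R = A/P = 22.72/12.9 = 1.761 m.
V = (1/n) R^(2/3) √S = (1/0.016) × 1.761^(2/3) × √0.005 = 6.445 m/s. Hydraulic depth D_h = A/T = 22.72/9.86 = 2.304 m.
Froude number Fr = V/√(g·D_h) = 6.445/√(9.81×2.304) = 1.36, which is greater than 1, so the flow is supercritical.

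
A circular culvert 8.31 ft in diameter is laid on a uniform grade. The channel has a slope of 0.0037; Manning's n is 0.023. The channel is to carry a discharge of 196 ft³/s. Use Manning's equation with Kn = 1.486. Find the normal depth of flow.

y_n = 4.47 ft

Manning's equation rearranged: A R^(2/3) = nQ / (1.486·√S) = 0.023 × 196 / (1.486 × √0.0037) = 49.87.
At y = 3.36 ft: A R^(2/3) = 30.35 — short.
At y = 5.35 ft: A R^(2/3) = 65.88 — over.
At y = 4.47 ft: A R^(2/3) = 49.88 — matches.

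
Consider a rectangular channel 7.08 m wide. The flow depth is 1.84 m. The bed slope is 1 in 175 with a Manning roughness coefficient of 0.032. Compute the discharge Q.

Flow area A = b·y = 7.08 × 1.84 = 13.03 m². Wetted perimeter P = b + 2y = 7.08 + 2×1.84 = 10.76 m.
Hydraulic radius R = A/P = 13.03/10.76 = 1.211 m.
Manning's equation: Q = (1/n) A R^(2/3) S^(1/2) = (1/0.032) × 13.03 × 1.211^(2/3) × 0.005714^(1/2) = 35 m³/s.

Q = 35 m³/s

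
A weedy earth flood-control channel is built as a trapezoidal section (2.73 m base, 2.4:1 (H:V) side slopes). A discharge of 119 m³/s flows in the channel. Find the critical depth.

y_c = 2.95 m

At critical depth, Q² T / (g A³) = 1, i.e. A³/T = Q²/g = 119²/9.81 = 1444.
Trying y = 3.75 m: A³/T = 4106 — high.
Trying y = 2.46 m: A³/T = 659.1 — low.
Trying y = 2.95 m: A³/T = 1435 — close enough.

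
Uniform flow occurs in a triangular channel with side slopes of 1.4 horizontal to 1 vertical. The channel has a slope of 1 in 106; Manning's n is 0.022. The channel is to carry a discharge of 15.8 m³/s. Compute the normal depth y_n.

y_n = 1.78 m

Manning's equation rearranged: A R^(2/3) = nQ / (1·√S) = 0.022 × 15.8 / (√0.009434) = 3.579.
Try y = 2.19 m: A R^(2/3) = 6.217 — high.
Try y = 1.57 m: A R^(2/3) = 2.56 — low.
Try y = 1.78 m: A R^(2/3) = 3.577 — close enough.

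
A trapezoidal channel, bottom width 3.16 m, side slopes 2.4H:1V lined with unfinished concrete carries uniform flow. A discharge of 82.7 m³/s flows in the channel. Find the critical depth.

At critical depth, Q² T / (g A³) = 1, i.e. A³/T = Q²/g = 82.7²/9.81 = 697.2.
At y = 1.99 m: A³/T = 309.8 — low.
At y = 2.99 m: A³/T = 1686 — high.
At y = 2.42 m: A³/T = 691.8 — close enough.

y_c = 2.42 m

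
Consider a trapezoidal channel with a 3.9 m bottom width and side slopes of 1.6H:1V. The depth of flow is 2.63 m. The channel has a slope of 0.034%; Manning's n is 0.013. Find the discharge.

With bottom width b = 3.9 m and side slope z = 1.6: A = (b + zy)y = (3.9 + 1.6×2.63)×2.63 = 21.32 m²; P = b + 2y√(1+z²) = 3.9 + 2×2.63×1.887 = 13.82 m.
Hydraulic radius R = A/P = 21.32/13.82 = 1.542 m.
Manning's equation: Q = (1/n) A R^(2/3) S^(1/2) = (1/0.013) × 21.32 × 1.542^(2/3) × 0.00034^(1/2) = 40.4 m³/s.

Q = 40.4 m³/s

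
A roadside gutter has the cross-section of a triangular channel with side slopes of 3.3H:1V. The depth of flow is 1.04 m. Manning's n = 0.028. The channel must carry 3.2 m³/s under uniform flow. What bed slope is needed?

S = 0.0016

For a triangular section with side slope z = 3.3: A = zy² = 3.3×1.04² = 3.569 m²; P = 2y√(1+z²) = 2×1.04×3.448 = 7.172 m.
Hydraulic radius R = A/P = 3.569/7.172 = 0.4977 m.
From Manning's equation, S = [nQ / (1 A R^(2/3))]² = [0.028 × 3.2 / (1 × 3.569 × 0.4977^(2/3))]² = 0.0016.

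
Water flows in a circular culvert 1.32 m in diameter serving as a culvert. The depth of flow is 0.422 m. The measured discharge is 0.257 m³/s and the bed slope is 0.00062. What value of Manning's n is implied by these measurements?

For a circular section of diameter D = 1.32 m at depth y = 0.422 m, the central angle is θ = 2 arccos(1 − 2y/D) = 2.404 rad. Then A = (D²/8)(θ − sin θ) = 0.377 m² and P = Dθ/2 = 1.586 m.
Hydraulic radius R = A/P = 0.377/1.586 = 0.2377 m.
Rearranging Manning's equation: n = (1/Q) A R^(2/3) S^(1/2) = (1/0.257) × 0.377 × 0.2377^(2/3) × √0.00062 = 0.014.

n = 0.014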